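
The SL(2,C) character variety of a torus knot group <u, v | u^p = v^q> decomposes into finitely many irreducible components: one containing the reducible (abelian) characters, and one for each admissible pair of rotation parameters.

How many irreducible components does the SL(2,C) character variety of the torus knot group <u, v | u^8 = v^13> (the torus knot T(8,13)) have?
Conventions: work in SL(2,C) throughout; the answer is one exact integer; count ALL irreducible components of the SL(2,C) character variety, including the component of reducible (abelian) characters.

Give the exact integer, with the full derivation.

In the torus knot group T(8,13), u^8 = v^13 is central, so an irreducible representation sends it to +I or -I (Schur).
So on each irreducible component the traces are pinned: tr(u) = 2*cos(pi*alpha/8) with 1 <= alpha <= 7, tr(v) = 2*cos(pi*beta/13) with 1 <= beta <= 12.
The two central values (-1)^alpha I and (-1)^beta I must be the same matrix, so alpha and beta share a parity.
Counting: 4 odd alphas x 6 odd betas + 3 even alphas x 6 even betas = 24 + 18 = 42.
components with irreducible characters: 42; plus the single component of reducible (abelian) characters: total 43.

43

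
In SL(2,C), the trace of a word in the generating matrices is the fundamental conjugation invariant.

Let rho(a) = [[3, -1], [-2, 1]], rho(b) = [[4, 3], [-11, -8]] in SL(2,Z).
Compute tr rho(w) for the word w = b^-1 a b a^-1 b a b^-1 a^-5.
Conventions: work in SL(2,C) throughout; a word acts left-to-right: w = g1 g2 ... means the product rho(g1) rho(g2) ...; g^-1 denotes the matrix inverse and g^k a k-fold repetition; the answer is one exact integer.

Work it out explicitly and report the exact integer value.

14103679

rho(b^-1) = [[-8, -3], [11, 4]]
... * rho(a) = [[3, -1], [-2, 1]]  ->  [[-18, 5], [25, -7]]
... * rho(b) = [[4, 3], [-11, -8]]  ->  [[-127, -94], [177, 131]]
... * rho(a^-1) = [[1, 1], [2, 3]]  ->  [[-315, -409], [439, 570]]
... * rho(b) = [[4, 3], [-11, -8]]  ->  [[3239, 2327], [-4514, -3243]]
... * rho(a) = [[3, -1], [-2, 1]]  ->  [[5063, -912], [-7056, 1271]]
... * rho(b^-1) = [[-8, -3], [11, 4]]  ->  [[-50536, -18837], [70429, 26252]]
... * rho(a^-1) = [[1, 1], [2, 3]]  ->  [[-88210, -107047], [122933, 149185]]
... * rho(a^-1) = [[1, 1], [2, 3]]  ->  [[-302304, -409351], [421303, 570488]]
... * rho(a^-1) = [[1, 1], [2, 3]]  ->  [[-1121006, -1530357], [1562279, 2132767]]
... * rho(a^-1) = [[1, 1], [2, 3]]  ->  [[-4181720, -5712077], [5827813, 7960580]]
... * rho(a^-1) = [[1, 1], [2, 3]]  ->  [[-15605874, -21317951], [21748973, 29709553]]
tr = -15605874 + 29709553 = 14103679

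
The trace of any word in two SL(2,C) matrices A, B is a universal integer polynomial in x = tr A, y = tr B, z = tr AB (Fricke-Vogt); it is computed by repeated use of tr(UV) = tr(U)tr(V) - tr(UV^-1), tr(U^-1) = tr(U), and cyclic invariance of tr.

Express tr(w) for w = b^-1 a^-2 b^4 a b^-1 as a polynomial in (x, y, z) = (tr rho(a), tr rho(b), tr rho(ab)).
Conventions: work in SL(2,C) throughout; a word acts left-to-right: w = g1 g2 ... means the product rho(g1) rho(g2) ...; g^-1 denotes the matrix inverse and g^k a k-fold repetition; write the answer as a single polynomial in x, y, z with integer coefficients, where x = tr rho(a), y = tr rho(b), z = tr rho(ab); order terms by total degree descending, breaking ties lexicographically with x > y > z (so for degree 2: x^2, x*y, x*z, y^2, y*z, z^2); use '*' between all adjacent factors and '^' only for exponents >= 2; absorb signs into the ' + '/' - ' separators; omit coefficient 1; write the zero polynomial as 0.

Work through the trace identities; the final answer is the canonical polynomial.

tr(b a b) = tr(b)*tr(a b) - tr(a) = y*z - x
tr(b^3 a) = tr(b)*tr(b a b) - tr(b a) = y^2*z - x*y - z
so tr(a^2 b) = tr(a)*tr(b a) - tr(b) = x*z - y
tr(a^2) = tr(a)*tr(a) - tr(1) = x^2 - 2
tr(a^2 b^2) = tr(b)*tr(a^2 b) - tr(a^2) = x*y*z - x^2 - y^2 + 2
so tr(b^2 a^2 b) = tr(b)*tr(a^2 b^2) - tr(a^2 b) = x*y^2*z - x^2*y - y^3 - x*z + 3*y
so tr(a b^4 a) = tr(b)*tr(b^2 a^2 b) - tr(b^2 a^2) = x*y^3*z - x^2*y^2 - y^4 - 2*x*y*z + x^2 + 4*y^2 - 2
so tr(a b a b) = tr(a b)*tr(a b) - tr(1)   [split at repeated a] = z^2 - 2
so tr(b a b a b) = tr(b)*tr(a b a b) - tr(a b a) = y*z^2 - x*z - y
tr(b^2 a b a b) = tr(b)*tr(b a b a b) - tr(b a b a) = y^2*z^2 - x*y*z - y^2 - z^2 + 2
so tr(a b^4 a b) = tr(b)*tr(b^2 a b a b) - tr(b^2 a b a) = y^3*z^2 - x*y^2*z - y^3 - 2*y*z^2 + x*z + 3*y
reduce: tr(b^4 a b^-1 a) = tr(a b^4 a)*tr(b) - tr(a b^4 a b) = x*y^4*z - x^2*y^3 - y^5 - y^3*z^2 - x*y^2*z + x^2*y + 5*y^3 + 2*y*z^2 - x*z - 5*y
reduce: tr(b^4 a b^-1 a^-1) = tr(b^4 a b^-1)*tr(a) - tr(b^4 a b^-1 a) = -x*y^4*z + x^2*y^3 + y^5 + y^3*z^2 + 2*x*y^2*z - 2*x^2*y - 5*y^3 - 2*y*z^2 + 5*y
reduce: tr(a^-2 b^4 a b^-1) = tr(b^4 a b^-1 a^-1)*tr(a) - tr(b^4 a b^-1) = -x^2*y^4*z + x^3*y^3 + x*y^5 + x*y^3*z^2 + 2*x^2*y^2*z - 2*x^3*y - 5*x*y^3 - 2*x*y*z^2 - y^2*z + 6*x*y + z
tr(b^2) = tr(b)*tr(b) - tr(1) = y^2 - 2
reduce: tr(b^3) = tr(b)*tr(b^2) - tr(b) = y^3 - 3*y
tr(b^4) = tr(b)*tr(b^3) - tr(b^2) = y^4 - 4*y^2 + 2
tr(b^4 a) = tr(b)*tr(b^2 a b) - tr(b^2 a) = y^3*z - x*y^2 - 2*y*z + x
reduce: tr(a^-1 b^4) = tr(b^4)*tr(a) - tr(b^4 a) = x*y^4 - y^3*z - 3*x*y^2 + 2*y*z + x
tr(b^-1 a^-2 b^4 a b^-1) = tr(a^-2 b^4 a b^-1)*tr(b) - tr(a^-2 b^4 a) = -x^2*y^5*z + x^3*y^4 + x*y^6 + x*y^4*z^2 + 2*x^2*y^3*z - 2*x^3*y^2 - 6*x*y^4 - 2*x*y^2*z^2 + 9*x*y^2 - y*z - x

-x^2*y^5*z + x^3*y^4 + x*y^6 + x*y^4*z^2 + 2*x^2*y^3*z - 2*x^3*y^2 - 6*x*y^4 - 2*x*y^2*z^2 + 9*x*y^2 - y*z - x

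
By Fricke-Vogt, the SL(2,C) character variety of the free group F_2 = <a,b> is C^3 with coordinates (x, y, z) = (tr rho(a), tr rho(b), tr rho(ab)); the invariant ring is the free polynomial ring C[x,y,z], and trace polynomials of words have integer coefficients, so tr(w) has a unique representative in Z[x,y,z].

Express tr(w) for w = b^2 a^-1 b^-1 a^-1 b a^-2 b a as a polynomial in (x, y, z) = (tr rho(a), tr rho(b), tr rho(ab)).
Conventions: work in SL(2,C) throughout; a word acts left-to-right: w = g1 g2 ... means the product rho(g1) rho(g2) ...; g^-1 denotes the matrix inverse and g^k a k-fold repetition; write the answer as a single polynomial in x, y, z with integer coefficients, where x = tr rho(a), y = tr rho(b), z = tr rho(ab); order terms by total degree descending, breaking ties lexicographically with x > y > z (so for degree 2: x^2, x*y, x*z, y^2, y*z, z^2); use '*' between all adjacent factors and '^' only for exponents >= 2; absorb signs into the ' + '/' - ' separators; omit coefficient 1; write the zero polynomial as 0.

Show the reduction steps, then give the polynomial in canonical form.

tr(a b^2) = tr(b) tr(a b) - tr(a) = y*z - x
tr(b^2 a b) = tr(b) tr(a b^2) - tr(a b) = y^2*z - x*y - z
tr(a b a b) = tr(a b) tr(a b) - tr(1) = z^2 - 2
tr(a b a) = tr(a) tr(b a) - tr(b) = x*z - y
tr(b^2 a b a) = tr(b) tr(a b a b) - tr(a b a) = y*z^2 - x*z - y
tr(b a b a^-1 b) = tr(b^2 a b) tr(a) - tr(b^2 a b a) = x*y^2*z - x^2*y - y*z^2 + y
tr(b a b a b a) = tr(b a b a) tr(b a) - tr(a b) = z^3 - 3*z
tr(b a b a^-1 b a) = tr(b a b a b) tr(a) - tr(b a b a b a) = x*y*z^2 - x^2*z - z^3 - x*y + 3*z
tr(a^-1 b a b a^-1 b) = tr(b a b a^-1 b) tr(a) - tr(b a b a^-1 b a) = x^2*y^2*z - x^3*y - 2*x*y*z^2 + x^2*z + z^3 + 2*x*y - 3*z
tr(a^-1 b a^-2 b a b) = tr(a^-1 b a b a^-1 b) tr(a) - tr(a^-1 b a b a^-1 b a) = x^3*y^2*z - x^4*y - 2*x^2*y*z^2 + x^3*z - x*y^2*z + x*z^3 + 3*x^2*y + y*z^2 - 3*x*z - y
tr(b a b^3) = tr(b) tr(a b^3) - tr(a b^2) = y^3*z - x*y^2 - 2*y*z + x
tr(b a b^3 a) = tr(b) tr(b a b a b) - tr(b a b a) = y^2*z^2 - x*y*z - y^2 - z^2 + 2
tr(a^-1 b a b^3) = tr(b a b^3) tr(a) - tr(b a b^3 a) = x*y^3*z - x^2*y^2 - y^2*z^2 - x*y*z + x^2 + y^2 + z^2 - 2
tr(b a^-2 b a b^2) = tr(a^-1 b a b^3) tr(a) - tr(a^-1 b a b^3 a) = x^2*y^3*z - x^3*y^2 - x*y^2*z^2 - x^2*y*z - y^3*z + x^3 + 2*x*y^2 + x*z^2 + 2*y*z - 3*x
tr(a^2) = tr(a) tr(a) - tr(1) = x^2 - 2
tr(a^2 b^2) = tr(b) tr(a^2 b) - tr(a^2) = x*y*z - x^2 - y^2 + 2
tr(a b^3 a) = tr(b) tr(a^2 b^2) - tr(a^2 b) = x*y^2*z - x^2*y - y^3 - x*z + 3*y
tr(b a b^2 a b^2) = tr(b) tr(a b^3 a b) - tr(a b^3 a) = y^3*z^2 - 2*x*y^2*z + x^2*y - y*z^2 + x*z - y
tr(a b a b a) = tr(a) tr(b a b a) - tr(b a b) = x*z^2 - y*z - x
tr(a b a b^2 a b) = tr(b) tr(a b a b a b) - tr(a b a b a) = y*z^3 - x*z^2 - 2*y*z + x
tr(a b a b^2 a) = tr(a) tr(b a b^2 a) - tr(b a b^2) = x*y*z^2 - x^2*z - y^2*z + z
tr(b a b^2 a b^2 a) = tr(b) tr(a b a b^2 a b) - tr(a b a b^2 a) = y^2*z^3 - 2*x*y*z^2 + x^2*z - y^2*z + x*y - z
tr(a^-1 b a b^2 a b^2) = tr(b a b^2 a b^2) tr(a) - tr(b a b^2 a b^2 a) = x*y^3*z^2 - 2*x^2*y^2*z - y^2*z^3 + x^3*y + x*y*z^2 + y^2*z - 2*x*y + z
tr(b a^-2 b a b^2 a b) = tr(a^-1 b a b^2 a b^2) tr(a) - tr(a^-1 b a b^2 a b^2 a) = x^2*y^3*z^2 - 2*x^3*y^2*z - x*y^2*z^3 + x^4*y + x^2*y*z^2 - y^3*z^2 + 3*x*y^2*z - 3*x^2*y + y*z^2 + y
tr(a b a b a b a b) = tr(a b) tr(a b a b a b) - tr(a^-1 b^-1 a^-1 b^-1) = z^4 - 4*z^2 + 2
tr(a b a b a b a) = tr(a) tr(b a b a b a) - tr(b a b a b) = x*z^3 - y*z^2 - 2*x*z + y
tr(b a b^2 a b a b a) = tr(b) tr(a b a b a b a b) - tr(a b a b a b a) = y*z^4 - x*z^3 - 3*y*z^2 + 2*x*z + y
tr(b a b^2 a b a b a^-1) = tr(b a b^2 a b a b) tr(a) - tr(b a b^2 a b a b a) = x*y^2*z^3 - 2*x^2*y*z^2 - y*z^4 + x^3*z - x*y^2*z + x*z^3 + x^2*y + 3*y*z^2 - 3*x*z - y
tr(b a^-2 b a b^2 a b a) = tr(b a b^2 a b a b a^-1) tr(a) - tr(b a b^2 a b a b) = x^2*y^2*z^3 - 2*x^3*y*z^2 - x*y*z^4 + x^4*z - x^2*y^2*z + x^2*z^3 - y^2*z^3 + x^3*y + 5*x*y*z^2 - 4*x^2*z + y^2*z - 2*x*y + z
tr(a^-1 b a^-2 b a b^2 a b) = tr(b a^-2 b a b^2 a b) tr(a) - tr(b a^-2 b a b^2 a b a) = x^3*y^3*z^2 - 2*x^4*y^2*z - 2*x^2*y^2*z^3 + x^5*y + 3*x^3*y*z^2 - x*y^3*z^2 + x*y*z^4 - x^4*z + 4*x^2*y^2*z - x^2*z^3 + y^2*z^3 - 4*x^3*y - 4*x*y*z^2 + 4*x^2*z - y^2*z + 3*x*y - z
tr(b^-1 a^-1 b a^-2 b a b^2 a) = tr(a^-1 b a^-2 b a b^2 a) tr(b) - tr(a^-1 b a^-2 b a b^2 a b) = -x^3*y^3*z^2 + 2*x^4*y^2*z + x^2*y^4*z + 2*x^2*y^2*z^3 - x^5*y - x^3*y^3 - 3*x^3*y*z^2 - x*y*z^4 + x^4*z - 5*x^2*y^2*z + x^2*z^3 - y^4*z - y^2*z^3 + 5*x^3*y + 2*x*y^3 + 5*x*y*z^2 - 4*x^2*z + 3*y^2*z - 6*x*y + z
tr(b^2 a^-1 b^-1 a^-1 b a^-2 b a) = tr(b^-1 a^-1 b a^-2 b a b^2) tr(a) - tr(b^-1 a^-1 b a^-2 b a b^2 a) = x^3*y^3*z^2 - x^4*y^2*z - x^2*y^4*z - 2*x^2*y^2*z^3 + x^3*y^3 + x^3*y*z^2 + x*y*z^4 + 4*x^2*y^2*z + y^4*z + y^2*z^3 - 2*x^3*y - 2*x*y^3 - 4*x*y*z^2 + x^2*z - 3*y^2*z + 5*x*y - z

x^3*y^3*z^2 - x^4*y^2*z - x^2*y^4*z - 2*x^2*y^2*z^3 + x^3*y^3 + x^3*y*z^2 + x*y*z^4 + 4*x^2*y^2*z + y^4*z + y^2*z^3 - 2*x^3*y - 2*x*y^3 - 4*x*y*z^2 + x^2*z - 3*y^2*z + 5*x*y - z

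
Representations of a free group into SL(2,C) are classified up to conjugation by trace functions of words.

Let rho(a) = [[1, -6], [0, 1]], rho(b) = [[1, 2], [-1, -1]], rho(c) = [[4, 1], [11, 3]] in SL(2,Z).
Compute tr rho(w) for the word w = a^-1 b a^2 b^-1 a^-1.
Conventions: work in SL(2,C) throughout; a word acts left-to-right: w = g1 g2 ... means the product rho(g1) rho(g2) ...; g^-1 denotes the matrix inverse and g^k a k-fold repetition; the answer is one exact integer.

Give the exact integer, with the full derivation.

146

rho(a^-1) = [[1, 6], [0, 1]]
... * rho(b) = [[1, 2], [-1, -1]]  ->  [[-5, -4], [-1, -1]]
... * rho(a) = [[1, -6], [0, 1]]  ->  [[-5, 26], [-1, 5]]
... * rho(a) = [[1, -6], [0, 1]]  ->  [[-5, 56], [-1, 11]]
... * rho(b^-1) = [[-1, -2], [1, 1]]  ->  [[61, 66], [12, 13]]
... * rho(a^-1) = [[1, 6], [0, 1]]  ->  [[61, 432], [12, 85]]
tr = 61 + 85 = 146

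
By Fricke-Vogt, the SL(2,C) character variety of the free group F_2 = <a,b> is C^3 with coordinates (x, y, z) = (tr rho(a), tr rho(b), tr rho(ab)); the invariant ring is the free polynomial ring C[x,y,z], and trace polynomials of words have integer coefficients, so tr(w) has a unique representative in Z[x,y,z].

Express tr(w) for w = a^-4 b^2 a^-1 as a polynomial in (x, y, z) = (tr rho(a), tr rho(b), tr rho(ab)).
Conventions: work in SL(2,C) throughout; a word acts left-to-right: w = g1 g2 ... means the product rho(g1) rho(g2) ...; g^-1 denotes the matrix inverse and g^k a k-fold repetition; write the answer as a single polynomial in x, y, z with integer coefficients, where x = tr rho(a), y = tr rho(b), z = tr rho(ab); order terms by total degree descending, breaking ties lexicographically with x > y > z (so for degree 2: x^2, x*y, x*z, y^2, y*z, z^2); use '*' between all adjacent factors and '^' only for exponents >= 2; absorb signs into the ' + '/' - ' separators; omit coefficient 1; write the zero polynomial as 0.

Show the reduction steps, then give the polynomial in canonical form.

trace(b^2) = trace(b) trace(b) - trace(1) = y^2 - 2
use: trace(b^2 a) = trace(b) trace(a b) - trace(a) = y*z - x
apply: trace(b^2 a^-1) = trace(b^2) trace(a) - trace(b^2 a) = x*y^2 - y*z - x
trace(a^-1 b^2 a^-1) = trace(b^2 a^-1) trace(a) - trace(b^2) = x^2*y^2 - x*y*z - x^2 - y^2 + 2
trace(a^-3 b^2) = trace(a^-1 b^2 a^-1) trace(a) - trace(a^-1 b^2) = x^3*y^2 - x^2*y*z - x^3 - 2*x*y^2 + y*z + 3*x
trace(a^-3 b^2 a^-1) = trace(a^-3 b^2) trace(a) - trace(a^-3 b^2 a) = x^4*y^2 - x^3*y*z - x^4 - 3*x^2*y^2 + 2*x*y*z + 4*x^2 + y^2 - 2
apply: trace(a^-4 b^2 a^-1) = trace(a^-3 b^2 a^-1) trace(a) - trace(a^-3 b^2) = x^5*y^2 - x^4*y*z - x^5 - 4*x^3*y^2 + 3*x^2*y*z + 5*x^3 + 3*x*y^2 - y*z - 5*x

x^5*y^2 - x^4*y*z - x^5 - 4*x^3*y^2 + 3*x^2*y*z + 5*x^3 + 3*x*y^2 - y*z - 5*x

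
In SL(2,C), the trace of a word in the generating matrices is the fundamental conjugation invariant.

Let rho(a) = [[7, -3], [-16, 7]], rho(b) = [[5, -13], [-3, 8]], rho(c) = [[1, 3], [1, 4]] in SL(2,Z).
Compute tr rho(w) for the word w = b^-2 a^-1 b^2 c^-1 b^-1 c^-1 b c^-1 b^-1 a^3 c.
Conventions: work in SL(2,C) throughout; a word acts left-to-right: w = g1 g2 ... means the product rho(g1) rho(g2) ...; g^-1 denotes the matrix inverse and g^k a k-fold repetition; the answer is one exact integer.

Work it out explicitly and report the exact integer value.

-13018184799945

rho(b^-1) = [[8, 13], [3, 5]]
... * rho(b^-1) = [[8, 13], [3, 5]]  ->  [[103, 169], [39, 64]]
... * rho(a^-1) = [[7, 3], [16, 7]]  ->  [[3425, 1492], [1297, 565]]
... * rho(b) = [[5, -13], [-3, 8]]  ->  [[12649, -32589], [4790, -12341]]
... * rho(b) = [[5, -13], [-3, 8]]  ->  [[161012, -425149], [60973, -160998]]
... * rho(c^-1) = [[4, -3], [-1, 1]]  ->  [[1069197, -908185], [404890, -343917]]
... * rho(b^-1) = [[8, 13], [3, 5]]  ->  [[5829021, 9358636], [2207369, 3543985]]
... * rho(c^-1) = [[4, -3], [-1, 1]]  ->  [[13957448, -8128427], [5285491, -3078122]]
... * rho(b) = [[5, -13], [-3, 8]]  ->  [[94172521, -246474240], [35661821, -93336359]]
... * rho(c^-1) = [[4, -3], [-1, 1]]  ->  [[623164324, -528991803], [235983643, -200321822]]
... * rho(b^-1) = [[8, 13], [3, 5]]  ->  [[3398339183, 5456177197], [1286903678, 2066178249]]
... * rho(a) = [[7, -3], [-16, 7]]  ->  [[-63510460871, 27998222830], [-24050526238, 10602536709]]
... * rho(a) = [[7, -3], [-16, 7]]  ->  [[-892544791377, 386518942423], [-337994271010, 146369335677]]
... * rho(a) = [[7, -3], [-16, 7]]  ->  [[-12432116618407, 5383266971092], [-4707869267902, 2038568162769]]
... * rho(c) = [[1, 3], [1, 4]]  ->  [[-7048849647315, -15763281970853], [-2669301105133, -5969335152630]]
tr = -7048849647315 + -5969335152630 = -13018184799945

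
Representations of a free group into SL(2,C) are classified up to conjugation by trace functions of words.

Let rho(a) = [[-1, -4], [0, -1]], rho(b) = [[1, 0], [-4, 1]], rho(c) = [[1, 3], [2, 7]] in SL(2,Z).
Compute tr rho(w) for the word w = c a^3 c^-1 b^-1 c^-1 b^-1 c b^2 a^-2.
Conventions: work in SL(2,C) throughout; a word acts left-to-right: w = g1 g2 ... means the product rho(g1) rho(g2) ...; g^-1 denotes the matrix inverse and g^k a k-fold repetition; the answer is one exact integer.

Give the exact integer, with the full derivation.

rho(c) = [[1, 3], [2, 7]]
... * rho(a) = [[-1, -4], [0, -1]]  ->  [[-1, -7], [-2, -15]]
... * rho(a) = [[-1, -4], [0, -1]]  ->  [[1, 11], [2, 23]]
... * rho(a) = [[-1, -4], [0, -1]]  ->  [[-1, -15], [-2, -31]]
... * rho(c^-1) = [[7, -3], [-2, 1]]  ->  [[23, -12], [48, -25]]
... * rho(b^-1) = [[1, 0], [4, 1]]  ->  [[-25, -12], [-52, -25]]
... * rho(c^-1) = [[7, -3], [-2, 1]]  ->  [[-151, 63], [-314, 131]]
... * rho(b^-1) = [[1, 0], [4, 1]]  ->  [[101, 63], [210, 131]]
... * rho(c) = [[1, 3], [2, 7]]  ->  [[227, 744], [472, 1547]]
... * rho(b) = [[1, 0], [-4, 1]]  ->  [[-2749, 744], [-5716, 1547]]
... * rho(b) = [[1, 0], [-4, 1]]  ->  [[-5725, 744], [-11904, 1547]]
... * rho(a^-1) = [[-1, 4], [0, -1]]  ->  [[5725, -23644], [11904, -49163]]
... * rho(a^-1) = [[-1, 4], [0, -1]]  ->  [[-5725, 46544], [-11904, 96779]]
tr = -5725 + 96779 = 91054

91054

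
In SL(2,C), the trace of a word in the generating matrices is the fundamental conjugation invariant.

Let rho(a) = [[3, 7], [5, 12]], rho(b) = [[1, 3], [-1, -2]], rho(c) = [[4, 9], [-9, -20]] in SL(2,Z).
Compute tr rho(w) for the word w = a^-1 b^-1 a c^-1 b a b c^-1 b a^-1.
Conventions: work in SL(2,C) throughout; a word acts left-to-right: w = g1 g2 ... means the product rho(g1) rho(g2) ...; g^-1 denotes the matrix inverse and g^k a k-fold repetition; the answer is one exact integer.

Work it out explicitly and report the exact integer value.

337021

rho(a^-1) = [[12, -7], [-5, 3]]
... * rho(b^-1) = [[-2, -3], [1, 1]]  ->  [[-31, -43], [13, 18]]
... * rho(a) = [[3, 7], [5, 12]]  ->  [[-308, -733], [129, 307]]
... * rho(c^-1) = [[-20, -9], [9, 4]]  ->  [[-437, -160], [183, 67]]
... * rho(b) = [[1, 3], [-1, -2]]  ->  [[-277, -991], [116, 415]]
... * rho(a) = [[3, 7], [5, 12]]  ->  [[-5786, -13831], [2423, 5792]]
... * rho(b) = [[1, 3], [-1, -2]]  ->  [[8045, 10304], [-3369, -4315]]
... * rho(c^-1) = [[-20, -9], [9, 4]]  ->  [[-68164, -31189], [28545, 13061]]
... * rho(b) = [[1, 3], [-1, -2]]  ->  [[-36975, -142114], [15484, 59513]]
... * rho(a^-1) = [[12, -7], [-5, 3]]  ->  [[266870, -167517], [-111757, 70151]]
tr = 266870 + 70151 = 337021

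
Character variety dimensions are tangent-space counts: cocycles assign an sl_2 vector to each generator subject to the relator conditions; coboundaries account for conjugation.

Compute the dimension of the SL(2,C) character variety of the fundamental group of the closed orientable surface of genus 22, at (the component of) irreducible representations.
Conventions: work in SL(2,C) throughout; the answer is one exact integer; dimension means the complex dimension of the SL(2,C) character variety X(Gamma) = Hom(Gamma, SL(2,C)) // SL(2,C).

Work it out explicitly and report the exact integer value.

The genus-22 surface group: 2g = 44 generators, one relator prod [a_i, b_i].
Before the relator condition, cocycle space has dim 3*44 = 132.
H^2 = coker(d_2) is dual to H^0 = 0 at irreducible rho (Poincare duality), so d_2 is onto: dim Z^1 = 129.
dim B^1 = 3 (coboundaries, injective at irreducible rho).
dim H^1 = 129 - 3 = 126 = dim X.

126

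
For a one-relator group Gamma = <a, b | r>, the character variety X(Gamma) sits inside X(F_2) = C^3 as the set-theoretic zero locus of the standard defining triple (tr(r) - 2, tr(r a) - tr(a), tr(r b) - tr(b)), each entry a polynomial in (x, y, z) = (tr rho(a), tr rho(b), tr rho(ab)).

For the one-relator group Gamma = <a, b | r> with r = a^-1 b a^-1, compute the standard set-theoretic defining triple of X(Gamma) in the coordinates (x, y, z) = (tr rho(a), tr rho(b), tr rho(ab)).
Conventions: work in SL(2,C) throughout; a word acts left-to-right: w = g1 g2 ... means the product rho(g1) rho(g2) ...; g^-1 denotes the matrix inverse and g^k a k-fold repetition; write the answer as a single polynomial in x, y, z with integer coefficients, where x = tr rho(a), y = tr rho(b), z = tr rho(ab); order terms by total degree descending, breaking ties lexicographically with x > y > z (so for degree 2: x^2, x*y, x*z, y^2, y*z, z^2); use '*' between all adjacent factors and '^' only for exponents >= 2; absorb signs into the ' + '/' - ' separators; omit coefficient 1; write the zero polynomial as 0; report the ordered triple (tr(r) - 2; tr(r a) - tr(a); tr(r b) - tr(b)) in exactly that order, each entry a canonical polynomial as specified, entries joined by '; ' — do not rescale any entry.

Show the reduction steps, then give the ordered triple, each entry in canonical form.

so tr(a^-1 b) = tr(b)*tr(a) - tr(b a)  (eliminate a^-1) = x*y - z
tr(a^-1 b a^-1) = tr(a^-1 b)*tr(a) - tr(a^-1 b a)  (eliminate a^-1) = x^2*y - x*z - y
tr(b^2) = tr(b)*tr(b) - tr(1) = y^2 - 2
tr(b^2 a) = tr(b)*tr(a b) - tr(a) = y*z - x
tr(b a^-1 b) = tr(b^2)*tr(a) - tr(b^2 a) = x*y^2 - y*z - x
tr(b a b a) = tr(a b)*tr(a b) - tr(1) = z^2 - 2
tr(b a^-1 b a) = tr(b a b)*tr(a) - tr(b a b a) = x*y*z - x^2 - z^2 + 2
so tr(a^-1 b a^-1 b) = tr(b a^-1 b)*tr(a) - tr(b a^-1 b a) = x^2*y^2 - 2*x*y*z + z^2 - 2
assemble the triple (tr(r) - 2; tr(r a) - x; tr(r b) - y)

x^2*y - x*z - y - 2; x*y - x - z; x^2*y^2 - 2*x*y*z + z^2 - y - 2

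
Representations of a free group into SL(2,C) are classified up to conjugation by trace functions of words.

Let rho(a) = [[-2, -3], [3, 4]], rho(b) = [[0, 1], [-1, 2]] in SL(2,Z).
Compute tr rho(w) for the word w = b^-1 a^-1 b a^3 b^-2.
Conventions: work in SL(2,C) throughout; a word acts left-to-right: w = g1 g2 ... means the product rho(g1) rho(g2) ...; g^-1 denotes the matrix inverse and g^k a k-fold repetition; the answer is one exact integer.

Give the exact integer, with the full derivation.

rho(b^-1) = [[2, -1], [1, 0]]
... * rho(a^-1) = [[4, 3], [-3, -2]]  ->  [[11, 8], [4, 3]]
... * rho(b) = [[0, 1], [-1, 2]]  ->  [[-8, 27], [-3, 10]]
... * rho(a) = [[-2, -3], [3, 4]]  ->  [[97, 132], [36, 49]]
... * rho(a) = [[-2, -3], [3, 4]]  ->  [[202, 237], [75, 88]]
... * rho(a) = [[-2, -3], [3, 4]]  ->  [[307, 342], [114, 127]]
... * rho(b^-1) = [[2, -1], [1, 0]]  ->  [[956, -307], [355, -114]]
... * rho(b^-1) = [[2, -1], [1, 0]]  ->  [[1605, -956], [596, -355]]
tr = 1605 + -355 = 1250

1250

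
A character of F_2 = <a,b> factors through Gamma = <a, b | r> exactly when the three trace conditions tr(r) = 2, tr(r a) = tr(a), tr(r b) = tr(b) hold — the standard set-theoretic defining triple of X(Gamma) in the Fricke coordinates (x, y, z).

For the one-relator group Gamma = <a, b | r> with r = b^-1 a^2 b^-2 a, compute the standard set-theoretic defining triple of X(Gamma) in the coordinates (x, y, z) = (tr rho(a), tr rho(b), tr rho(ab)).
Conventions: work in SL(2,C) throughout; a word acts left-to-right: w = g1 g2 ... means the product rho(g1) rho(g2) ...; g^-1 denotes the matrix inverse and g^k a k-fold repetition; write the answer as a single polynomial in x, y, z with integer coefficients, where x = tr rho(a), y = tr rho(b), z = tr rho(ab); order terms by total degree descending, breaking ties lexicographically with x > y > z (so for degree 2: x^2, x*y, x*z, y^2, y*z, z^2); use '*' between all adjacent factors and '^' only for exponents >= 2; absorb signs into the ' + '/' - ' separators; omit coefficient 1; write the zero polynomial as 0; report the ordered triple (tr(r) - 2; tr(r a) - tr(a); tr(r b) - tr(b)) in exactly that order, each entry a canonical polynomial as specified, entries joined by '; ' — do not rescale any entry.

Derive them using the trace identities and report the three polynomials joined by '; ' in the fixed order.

and tr(a^2) = tr(a) * tr(a) - tr(1) = x^2 - 2
tr(a^3) = tr(a) * tr(a^2) - tr(a) = x^3 - 3*x
next, tr(a b a) = tr(a) * tr(b a) - tr(b) = x*z - y
tr(a^3 b) = tr(a) * tr(a b a) - tr(a b) = x^2*z - x*y - z
tr(a b^-1 a^2) = tr(a^3) * tr(b) - tr(a^3 b) = x^3*y - x^2*z - 2*x*y + z
tr(b a b a) = tr(b a) * tr(b a) - tr(1) = z^2 - 2
next, tr(b a b) = tr(b) * tr(a b) - tr(a) = y*z - x
tr(a^2 b a b) = tr(a) * tr(b a b a) - tr(b a b) = x*z^2 - y*z - x
and tr(a b^-1 a^2 b) = tr(a^2 b a) * tr(b) - tr(a^2 b a b) = x^2*y*z - x*y^2 - x*z^2 + x
next, tr(b^-1 a b^-1 a^2) = tr(a b^-1 a^2) * tr(b) - tr(a b^-1 a^2 b) = x^3*y^2 - 2*x^2*y*z - x*y^2 + x*z^2 + y*z - x
next, tr(b^-1 a^2 b^-2 a) = tr(b^-1 a b^-1 a^2) * tr(b) - tr(b^-1 a b^-1 a^2 b) = x^3*y^3 - 2*x^2*y^2*z - x^3*y - x*y^3 + x*y*z^2 + x^2*z + y^2*z + x*y - z
tr(a^4) = tr(a) * tr(a^3) - tr(a^2) = x^4 - 4*x^2 + 2
and tr(a^4 b) = tr(a) * tr(a^2 b a) - tr(a^2 b) = x^3*z - x^2*y - 2*x*z + y
tr(a^2 b^-1 a^2) = tr(a^4) * tr(b) - tr(a^4 b) = x^4*y - x^3*z - 3*x^2*y + 2*x*z + y
tr(b a^2 b) = tr(b) * tr(a^2 b) - tr(a^2) = x*y*z - x^2 - y^2 + 2
tr(a^2 b a^2 b) = tr(a) * tr(b a^2 b a) - tr(b a^2 b) = x^2*z^2 - 2*x*y*z + y^2 - 2
tr(a^2 b^-1 a^2 b) = tr(a^2 b a^2) * tr(b) - tr(a^2 b a^2 b) = x^3*y*z - x^2*y^2 - x^2*z^2 + 2
next, tr(b^-1 a^2 b^-1 a^2) = tr(a^2 b^-1 a^2) * tr(b) - tr(a^2 b^-1 a^2 b) = x^4*y^2 - 2*x^3*y*z - 2*x^2*y^2 + x^2*z^2 + 2*x*y*z + y^2 - 2
tr(b^-1 a^2 b^-2 a^2) = tr(b^-1 a^2 b^-1 a^2) * tr(b) - tr(b^-1 a^2 b^-1 a^2 b) = x^4*y^3 - 2*x^3*y^2*z - x^4*y - 2*x^2*y^3 + x^2*y*z^2 + x^3*z + 2*x*y^2*z + 3*x^2*y + y^3 - 2*x*z - 3*y
next, tr(a^2 b^-2 a) = tr(b^-1 a^3) * tr(b) - tr(b^-1 a^3 b)   [inverse elimination on b] = x^3*y^2 - x^2*y*z - x^3 - 2*x*y^2 + y*z + 3*x
assemble the triple (tr(r) - 2; tr(r a) - x; tr(r b) - y)

x^3*y^3 - 2*x^2*y^2*z - x^3*y - x*y^3 + x*y*z^2 + x^2*z + y^2*z + x*y - z - 2; x^4*y^3 - 2*x^3*y^2*z - x^4*y - 2*x^2*y^3 + x^2*y*z^2 + x^3*z + 2*x*y^2*z + 3*x^2*y + y^3 - 2*x*z - x - 3*y; x^3*y^2 - x^2*y*z - x^3 - 2*x*y^2 + y*z + 3*x - y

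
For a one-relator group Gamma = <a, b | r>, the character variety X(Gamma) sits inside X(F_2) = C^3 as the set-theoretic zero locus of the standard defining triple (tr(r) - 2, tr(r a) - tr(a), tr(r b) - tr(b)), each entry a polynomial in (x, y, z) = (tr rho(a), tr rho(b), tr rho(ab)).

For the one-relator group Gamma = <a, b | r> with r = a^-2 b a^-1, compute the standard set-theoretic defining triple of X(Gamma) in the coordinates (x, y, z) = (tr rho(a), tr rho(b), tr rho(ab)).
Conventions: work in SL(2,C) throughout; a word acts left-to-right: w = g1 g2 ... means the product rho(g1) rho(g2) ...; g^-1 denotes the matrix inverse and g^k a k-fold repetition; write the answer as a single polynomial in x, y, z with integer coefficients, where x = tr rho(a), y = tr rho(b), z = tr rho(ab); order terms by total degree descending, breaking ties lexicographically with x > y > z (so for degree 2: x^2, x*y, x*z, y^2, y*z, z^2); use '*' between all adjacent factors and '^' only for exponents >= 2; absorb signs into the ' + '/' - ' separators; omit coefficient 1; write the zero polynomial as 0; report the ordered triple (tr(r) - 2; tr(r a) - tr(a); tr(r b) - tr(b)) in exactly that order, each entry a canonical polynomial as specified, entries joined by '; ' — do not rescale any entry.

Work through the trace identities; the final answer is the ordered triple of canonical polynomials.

x^3*y - x^2*z - 2*x*y + z - 2; x^2*y - x*z - x - y; x^3*y^2 - 2*x^2*y*z - x*y^2 + x*z^2 + y*z - x - y

tr(b a^-1) = tr(b) * tr(a) - tr(b a)  (eliminate a^-1) = x*y - z
tr(a^-2 b) = tr(b a^-1) * tr(a) - tr(b)  (eliminate a^-1) = x^2*y - x*z - y
next, tr(a^-2 b a^-1) = tr(a^-2 b) * tr(a) - tr(a^-2 b a)  (eliminate a^-1) = x^3*y - x^2*z - 2*x*y + z
next, tr(b^2) = tr(b) * tr(b) - tr(1)  (reduce the b square) = y^2 - 2
next, tr(b^2 a) = tr(b) * tr(a b) - tr(a)  (reduce the b square) = y*z - x
tr(b a^-1 b) = tr(b^2) * tr(a) - tr(b^2 a)  (eliminate a^-1) = x*y^2 - y*z - x
next, tr(b a b a) = tr(a b) * tr(a b) - tr(1)  (split on a) = z^2 - 2
tr(b a^-1 b a) = tr(b a b) * tr(a) - tr(b a b a)  (eliminate a^-1) = x*y*z - x^2 - z^2 + 2
and tr(b a^-1 b a^-1) = tr(b a^-1 b) * tr(a) - tr(b a^-1 b a)  (eliminate a^-1) = x^2*y^2 - 2*x*y*z + z^2 - 2
next, tr(a^-2 b a^-1 b) = tr(b a^-1 b a^-1) * tr(a) - tr(b a^-1 b)  (eliminate a^-1) = x^3*y^2 - 2*x^2*y*z - x*y^2 + x*z^2 + y*z - x
assemble the triple (tr(r) - 2; tr(r a) - x; tr(r b) - y)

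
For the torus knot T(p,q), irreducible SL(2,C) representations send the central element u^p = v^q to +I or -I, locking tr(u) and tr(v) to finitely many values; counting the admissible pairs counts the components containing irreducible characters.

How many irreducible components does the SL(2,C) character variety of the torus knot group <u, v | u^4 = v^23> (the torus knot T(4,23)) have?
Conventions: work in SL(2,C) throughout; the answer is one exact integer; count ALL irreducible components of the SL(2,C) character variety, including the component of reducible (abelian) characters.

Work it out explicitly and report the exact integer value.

34

For T(4,23): irreducibility forces the central element u^4 = v^23 to one of +I, -I.
On an irreducible component, tr(u) is locked at 2*cos(pi*alpha/4) for some alpha in 1..3, and tr(v) at 2*cos(pi*beta/23) for some beta in 1..22.
The two central values (-1)^alpha I and (-1)^beta I must be the same matrix, so alpha and beta share a parity.
Counting: 2 odd alphas x 11 odd betas + 1 even alphas x 11 even betas = 22 + 11 = 33.
That is 33 components of irreducible characters, and with the reducible (abelian) component the total is 34.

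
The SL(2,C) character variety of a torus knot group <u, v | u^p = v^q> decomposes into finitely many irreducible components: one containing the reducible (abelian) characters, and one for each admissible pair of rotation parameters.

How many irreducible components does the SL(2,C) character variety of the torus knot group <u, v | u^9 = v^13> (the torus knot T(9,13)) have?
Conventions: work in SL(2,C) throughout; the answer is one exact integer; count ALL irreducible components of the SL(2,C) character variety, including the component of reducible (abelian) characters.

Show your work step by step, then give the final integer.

49

In the torus knot group T(9,13), u^9 = v^13 is central, so an irreducible representation sends it to +I or -I (Schur).
So on each irreducible component the traces are pinned: tr(u) = 2*cos(pi*alpha/9) with 1 <= alpha <= 8, tr(v) = 2*cos(pi*beta/13) with 1 <= beta <= 12.
u^9 = (-1)^alpha I and v^13 = (-1)^beta I must agree, so alpha and beta have equal parity.
Counting: 4 odd alphas x 6 odd betas + 4 even alphas x 6 even betas = 24 + 24 = 48.
components with irreducible characters: 48; plus the single component of reducible (abelian) characters: total 49.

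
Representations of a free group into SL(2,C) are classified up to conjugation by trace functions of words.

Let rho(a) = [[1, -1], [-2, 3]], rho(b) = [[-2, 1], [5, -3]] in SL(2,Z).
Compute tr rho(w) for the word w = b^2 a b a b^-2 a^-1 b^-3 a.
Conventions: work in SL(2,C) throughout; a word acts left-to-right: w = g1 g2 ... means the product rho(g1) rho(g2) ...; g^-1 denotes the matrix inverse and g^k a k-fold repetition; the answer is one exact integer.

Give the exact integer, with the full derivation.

-185759

rho(b) = [[-2, 1], [5, -3]]
... * rho(b) = [[-2, 1], [5, -3]]  ->  [[9, -5], [-25, 14]]
... * rho(a) = [[1, -1], [-2, 3]]  ->  [[19, -24], [-53, 67]]
... * rho(b) = [[-2, 1], [5, -3]]  ->  [[-158, 91], [441, -254]]
... * rho(a) = [[1, -1], [-2, 3]]  ->  [[-340, 431], [949, -1203]]
... * rho(b^-1) = [[-3, -1], [-5, -2]]  ->  [[-1135, -522], [3168, 1457]]
... * rho(b^-1) = [[-3, -1], [-5, -2]]  ->  [[6015, 2179], [-16789, -6082]]
... * rho(a^-1) = [[3, 1], [2, 1]]  ->  [[22403, 8194], [-62531, -22871]]
... * rho(b^-1) = [[-3, -1], [-5, -2]]  ->  [[-108179, -38791], [301948, 108273]]
... * rho(b^-1) = [[-3, -1], [-5, -2]]  ->  [[518492, 185761], [-1447209, -518494]]
... * rho(b^-1) = [[-3, -1], [-5, -2]]  ->  [[-2484281, -890014], [6934097, 2484197]]
... * rho(a) = [[1, -1], [-2, 3]]  ->  [[-704253, -185761], [1965703, 518494]]
tr = -704253 + 518494 = -185759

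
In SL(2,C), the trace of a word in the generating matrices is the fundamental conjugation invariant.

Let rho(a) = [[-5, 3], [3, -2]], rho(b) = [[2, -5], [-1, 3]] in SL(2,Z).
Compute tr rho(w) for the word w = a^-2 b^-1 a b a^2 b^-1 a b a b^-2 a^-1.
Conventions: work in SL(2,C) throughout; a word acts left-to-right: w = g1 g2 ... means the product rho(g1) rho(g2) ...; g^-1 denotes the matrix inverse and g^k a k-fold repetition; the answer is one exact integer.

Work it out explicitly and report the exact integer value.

rho(a^-1) = [[-2, -3], [-3, -5]]
... * rho(a^-1) = [[-2, -3], [-3, -5]]  ->  [[13, 21], [21, 34]]
... * rho(b^-1) = [[3, 5], [1, 2]]  ->  [[60, 107], [97, 173]]
... * rho(a) = [[-5, 3], [3, -2]]  ->  [[21, -34], [34, -55]]
... * rho(b) = [[2, -5], [-1, 3]]  ->  [[76, -207], [123, -335]]
... * rho(a) = [[-5, 3], [3, -2]]  ->  [[-1001, 642], [-1620, 1039]]
... * rho(a) = [[-5, 3], [3, -2]]  ->  [[6931, -4287], [11217, -6938]]
... * rho(b^-1) = [[3, 5], [1, 2]]  ->  [[16506, 26081], [26713, 42209]]
... * rho(a) = [[-5, 3], [3, -2]]  ->  [[-4287, -2644], [-6938, -4279]]
... * rho(b) = [[2, -5], [-1, 3]]  ->  [[-5930, 13503], [-9597, 21853]]
... * rho(a) = [[-5, 3], [3, -2]]  ->  [[70159, -44796], [113544, -72497]]
... * rho(b^-1) = [[3, 5], [1, 2]]  ->  [[165681, 261203], [268135, 422726]]
... * rho(b^-1) = [[3, 5], [1, 2]]  ->  [[758246, 1350811], [1227131, 2186127]]
... * rho(a^-1) = [[-2, -3], [-3, -5]]  ->  [[-5568925, -9028793], [-9012643, -14612028]]
tr = -5568925 + -14612028 = -20180953

-20180953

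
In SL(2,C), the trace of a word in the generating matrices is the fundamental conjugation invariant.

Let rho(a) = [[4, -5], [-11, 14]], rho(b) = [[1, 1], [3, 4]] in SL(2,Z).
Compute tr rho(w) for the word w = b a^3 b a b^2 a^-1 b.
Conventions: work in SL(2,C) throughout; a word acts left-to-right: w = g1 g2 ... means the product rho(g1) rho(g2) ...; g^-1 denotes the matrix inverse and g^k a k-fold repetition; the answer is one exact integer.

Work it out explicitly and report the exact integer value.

429993032

rho(b) = [[1, 1], [3, 4]]
... * rho(a) = [[4, -5], [-11, 14]]  ->  [[-7, 9], [-32, 41]]
... * rho(a) = [[4, -5], [-11, 14]]  ->  [[-127, 161], [-579, 734]]
... * rho(a) = [[4, -5], [-11, 14]]  ->  [[-2279, 2889], [-10390, 13171]]
... * rho(b) = [[1, 1], [3, 4]]  ->  [[6388, 9277], [29123, 42294]]
... * rho(a) = [[4, -5], [-11, 14]]  ->  [[-76495, 97938], [-348742, 446501]]
... * rho(b) = [[1, 1], [3, 4]]  ->  [[217319, 315257], [990761, 1437262]]
... * rho(b) = [[1, 1], [3, 4]]  ->  [[1163090, 1478347], [5302547, 6739809]]
... * rho(a^-1) = [[14, 5], [11, 4]]  ->  [[32545077, 11728838], [148373557, 53471971]]
... * rho(b) = [[1, 1], [3, 4]]  ->  [[67731591, 79460429], [308789470, 362261441]]
tr = 67731591 + 362261441 = 429993032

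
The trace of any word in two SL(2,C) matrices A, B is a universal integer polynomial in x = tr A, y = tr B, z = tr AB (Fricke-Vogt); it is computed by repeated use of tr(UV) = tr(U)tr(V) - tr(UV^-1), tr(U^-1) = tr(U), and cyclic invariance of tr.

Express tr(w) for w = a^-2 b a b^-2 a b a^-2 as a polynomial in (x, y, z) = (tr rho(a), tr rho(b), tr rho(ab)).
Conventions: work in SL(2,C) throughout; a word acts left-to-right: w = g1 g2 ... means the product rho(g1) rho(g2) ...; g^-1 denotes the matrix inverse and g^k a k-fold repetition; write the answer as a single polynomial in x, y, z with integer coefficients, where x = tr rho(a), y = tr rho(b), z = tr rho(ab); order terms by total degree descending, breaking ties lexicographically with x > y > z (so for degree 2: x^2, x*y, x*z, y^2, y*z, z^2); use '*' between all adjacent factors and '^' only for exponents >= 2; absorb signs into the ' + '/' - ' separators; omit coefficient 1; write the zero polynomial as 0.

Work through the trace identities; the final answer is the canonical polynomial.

x^5*y^3*z - x^6*y^2 - x^4*y^4 - 2*x^4*y^2*z^2 - 2*x^3*y^3*z + x^3*y*z^3 + x^6 + 8*x^4*y^2 + x^4*z^2 + 3*x^2*y^4 + 5*x^2*y^2*z^2 - 4*x^3*y*z - x*y^3*z - 2*x*y*z^3 - 6*x^4 - 15*x^2*y^2 - 2*x^2*z^2 - y^4 - y^2*z^2 + 8*x*y*z + 9*x^2 + 4*y^2 - 2

reduce: tr(a^2 b) = tr(a) tr(b a) - tr(b) = x*z - y
reduce: tr(a^2) = tr(a) tr(a) - tr(1) = x^2 - 2
reduce: tr(b a^2 b) = tr(b) tr(a^2 b) - tr(a^2) = x*y*z - x^2 - y^2 + 2
tr(b a b a) = tr(a b) tr(a b) - tr(1) = z^2 - 2
reduce: tr(b a b) = tr(b) tr(a b) - tr(a) = y*z - x
tr(b a^2 b a) = tr(a) tr(b a b a) - tr(b a b) = x*z^2 - y*z - x
reduce: tr(a^-1 b a^2 b) = tr(b a^2 b) tr(a) - tr(b a^2 b a) = x^2*y*z - x^3 - x*y^2 - x*z^2 + y*z + 3*x
tr(a^-1 b a^2 b a^-1) = tr(a^-1 b a^2 b) tr(a) - tr(a^-1 b a^2 b a) = x^3*y*z - x^4 - x^2*y^2 - x^2*z^2 + 4*x^2 + y^2 - 2
so tr(a b a^-3 b a) = tr(a^-1 b a^2 b a^-1) tr(a) - tr(a^-1 b a^2 b) = x^4*y*z - x^5 - x^3*y^2 - x^3*z^2 - x^2*y*z + 5*x^3 + 2*x*y^2 + x*z^2 - y*z - 5*x
so tr(b a b a b) = tr(b) tr(a b a b) - tr(a b a) = y*z^2 - x*z - y
tr(b a b a b a) = tr(b a b a) tr(b a) - tr(a b) = z^3 - 3*z
tr(b a b a b a^-1) = tr(b a b a b) tr(a) - tr(b a b a b a) = x*y*z^2 - x^2*z - z^3 - x*y + 3*z
tr(a^-1 b a b a b a^-1) = tr(b a b a b a^-1) tr(a) - tr(b a b a b) = x^2*y*z^2 - x^3*z - x*z^3 - x^2*y - y*z^2 + 4*x*z + y
tr(a b a^-3 b a b) = tr(a^-1 b a b a b a^-1) tr(a) - tr(a^-1 b a b a b) = x^3*y*z^2 - x^4*z - x^2*z^3 - x^3*y - 2*x*y*z^2 + 5*x^2*z + z^3 + 2*x*y - 3*z
tr(a b a^-3 b a b^-1) = tr(a b a^-3 b a) tr(b) - tr(a b a^-3 b a b) = x^4*y^2*z - x^5*y - x^3*y^3 - 2*x^3*y*z^2 + x^4*z - x^2*y^2*z + x^2*z^3 + 6*x^3*y + 2*x*y^3 + 3*x*y*z^2 - 5*x^2*z - y^2*z - z^3 - 7*x*y + 3*z
reduce: tr(a^-1 b a b^-2 a b a^-2) = tr(a b a^-3 b a b^-1) tr(b) - tr(a b a^-3 b a) = x^4*y^3*z - x^5*y^2 - x^3*y^4 - 2*x^3*y^2*z^2 - x^2*y^3*z + x^2*y*z^3 + x^5 + 7*x^3*y^2 + x^3*z^2 + 2*x*y^4 + 3*x*y^2*z^2 - 4*x^2*y*z - y^3*z - y*z^3 - 5*x^3 - 9*x*y^2 - x*z^2 + 4*y*z + 5*x
so tr(a b a^-1 b a b^-1) = tr(a b a^-1 b a) tr(b) - tr(a b a^-1 b a b) = x^2*y^2*z - x^3*y - x*y^3 - 2*x*y*z^2 + x^2*z + y^2*z + z^3 + 4*x*y - 3*z
reduce: tr(a^-1 b a b^-2 a b) = tr(a b a^-1 b a b^-1) tr(b) - tr(a b a^-1 b a) = x^2*y^3*z - x^3*y^2 - x*y^4 - 2*x*y^2*z^2 + y^3*z + y*z^3 + x^3 + 5*x*y^2 + x*z^2 - 4*y*z - 3*x
tr(a b^2 a b^-1) = tr(a b^2 a) tr(b) - tr(a b^2 a b) = x*y^2*z - x^2*y - y^3 - y*z^2 + x*z + 3*y
tr(b a b^-2 a b) = tr(a b^2 a b^-1) tr(b) - tr(a b^2 a) = x*y^3*z - x^2*y^2 - y^4 - y^2*z^2 + x^2 + 4*y^2 - 2
reduce: tr(a^-1 b a b^-2 a b a^-1) = tr(a^-1 b a b^-2 a b) tr(a) - tr(a^-1 b a b^-2 a b a) = x^3*y^3*z - x^4*y^2 - x^2*y^4 - 2*x^2*y^2*z^2 + x*y*z^3 + x^4 + 6*x^2*y^2 + x^2*z^2 + y^4 + y^2*z^2 - 4*x*y*z - 4*x^2 - 4*y^2 + 2
tr(a^-2 b a b^-2 a b a^-2) = tr(a^-1 b a b^-2 a b a^-2) tr(a) - tr(a^-1 b a b^-2 a b a^-1) = x^5*y^3*z - x^6*y^2 - x^4*y^4 - 2*x^4*y^2*z^2 - 2*x^3*y^3*z + x^3*y*z^3 + x^6 + 8*x^4*y^2 + x^4*z^2 + 3*x^2*y^4 + 5*x^2*y^2*z^2 - 4*x^3*y*z - x*y^3*z - 2*x*y*z^3 - 6*x^4 - 15*x^2*y^2 - 2*x^2*z^2 - y^4 - y^2*z^2 + 8*x*y*z + 9*x^2 + 4*y^2 - 2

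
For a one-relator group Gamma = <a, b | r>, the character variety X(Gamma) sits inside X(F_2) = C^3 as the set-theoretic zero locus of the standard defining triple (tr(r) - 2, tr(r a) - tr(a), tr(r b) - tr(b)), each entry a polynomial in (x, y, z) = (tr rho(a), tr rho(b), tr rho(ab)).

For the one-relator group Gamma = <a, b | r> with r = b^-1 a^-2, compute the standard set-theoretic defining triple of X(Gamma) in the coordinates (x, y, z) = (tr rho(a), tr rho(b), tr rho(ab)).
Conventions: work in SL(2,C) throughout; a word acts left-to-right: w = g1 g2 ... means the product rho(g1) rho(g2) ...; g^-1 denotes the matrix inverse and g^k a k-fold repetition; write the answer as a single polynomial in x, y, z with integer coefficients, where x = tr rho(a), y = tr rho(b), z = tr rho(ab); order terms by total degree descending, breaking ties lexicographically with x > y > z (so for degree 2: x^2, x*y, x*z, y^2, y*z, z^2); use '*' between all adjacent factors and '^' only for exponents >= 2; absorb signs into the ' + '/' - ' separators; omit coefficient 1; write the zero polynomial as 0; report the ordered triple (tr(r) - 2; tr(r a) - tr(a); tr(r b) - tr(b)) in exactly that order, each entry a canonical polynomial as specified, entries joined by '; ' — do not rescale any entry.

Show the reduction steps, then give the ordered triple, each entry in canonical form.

x*z - y - 2; -x + z; x^2 - y - 2

trace(a^-1) = trace(a) = x
trace(a^-1 b) = trace(b)*trace(a) - trace(b a)   [inverse elimination on a] = x*y - z
trace(a^-1 b^-1) = trace(a^-1)*trace(b) - trace(a^-1 b)   [inverse elimination on b] = z
trace(b^-1 a^-2) = trace(a^-1 b^-1)*trace(a) - trace(a^-1 b^-1 a)   [inverse elimination on a] = x*z - y
trace(a^-2) = trace(a^-1)*trace(a) - trace(1)  (eliminate a^-1) = x^2 - 2
assemble the triple (trace(r) - 2; trace(r a) - x; trace(r b) - y)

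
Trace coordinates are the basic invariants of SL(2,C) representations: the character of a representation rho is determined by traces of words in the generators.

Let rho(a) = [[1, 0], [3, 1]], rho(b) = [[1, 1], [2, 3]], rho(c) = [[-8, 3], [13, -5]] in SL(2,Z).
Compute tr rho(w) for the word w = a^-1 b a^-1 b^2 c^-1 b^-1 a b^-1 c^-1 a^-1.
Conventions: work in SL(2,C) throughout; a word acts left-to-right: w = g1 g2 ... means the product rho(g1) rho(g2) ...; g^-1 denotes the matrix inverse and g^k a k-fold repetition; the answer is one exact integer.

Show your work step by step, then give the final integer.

38

rho(a^-1) = [[1, 0], [-3, 1]]
... * rho(b) = [[1, 1], [2, 3]]  ->  [[1, 1], [-1, 0]]
... * rho(a^-1) = [[1, 0], [-3, 1]]  ->  [[-2, 1], [-1, 0]]
... * rho(b) = [[1, 1], [2, 3]]  ->  [[0, 1], [-1, -1]]
... * rho(b) = [[1, 1], [2, 3]]  ->  [[2, 3], [-3, -4]]
... * rho(c^-1) = [[-5, -3], [-13, -8]]  ->  [[-49, -30], [67, 41]]
... * rho(b^-1) = [[3, -1], [-2, 1]]  ->  [[-87, 19], [119, -26]]
... * rho(a) = [[1, 0], [3, 1]]  ->  [[-30, 19], [41, -26]]
... * rho(b^-1) = [[3, -1], [-2, 1]]  ->  [[-128, 49], [175, -67]]
... * rho(c^-1) = [[-5, -3], [-13, -8]]  ->  [[3, -8], [-4, 11]]
... * rho(a^-1) = [[1, 0], [-3, 1]]  ->  [[27, -8], [-37, 11]]
tr = 27 + 11 = 38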